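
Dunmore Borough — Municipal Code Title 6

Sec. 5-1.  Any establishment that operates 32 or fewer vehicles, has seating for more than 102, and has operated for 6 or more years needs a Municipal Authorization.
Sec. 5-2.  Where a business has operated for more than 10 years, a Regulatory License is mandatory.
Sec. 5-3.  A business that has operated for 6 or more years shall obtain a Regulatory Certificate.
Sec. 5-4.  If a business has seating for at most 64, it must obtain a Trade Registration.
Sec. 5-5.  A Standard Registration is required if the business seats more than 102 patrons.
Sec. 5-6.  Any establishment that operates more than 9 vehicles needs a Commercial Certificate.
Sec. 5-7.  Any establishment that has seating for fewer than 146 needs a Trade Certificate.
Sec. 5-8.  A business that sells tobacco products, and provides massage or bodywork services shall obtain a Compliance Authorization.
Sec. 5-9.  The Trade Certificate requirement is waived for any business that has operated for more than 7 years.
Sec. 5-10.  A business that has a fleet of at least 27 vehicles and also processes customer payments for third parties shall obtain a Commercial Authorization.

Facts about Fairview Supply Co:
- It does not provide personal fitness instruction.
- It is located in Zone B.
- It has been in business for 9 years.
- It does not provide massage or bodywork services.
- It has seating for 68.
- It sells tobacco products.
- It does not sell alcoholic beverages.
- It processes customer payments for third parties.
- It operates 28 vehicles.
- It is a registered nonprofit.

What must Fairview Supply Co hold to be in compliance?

Sec. 5-1. vehicles 28 ≤ 32; seating 68 ≤ 102; years in business 9 ≥ 6 → Municipal Authorization not required.
Sec. 5-2. years in business 9 ≤ 10 → Regulatory License not required.
Sec. 5-3. years in business 9 ≥ 6 → Regulatory Certificate required.
Sec. 5-4. seating 68 > 64 → Trade Registration not required.
Sec. 5-5. seating 68 ≤ 102 → Standard Registration not required.
Sec. 5-6. vehicles 28 > 9 → Commercial Certificate required.
Sec. 5-7. seating 68 < 146 → Trade Certificate required.
Sec. 5-8. sells tobacco products; does not provide massage or bodywork services → Compliance Authorization not required.
Sec. 5-9. years in business 9 > 7 → exempt from Trade Certificate.
Sec. 5-10. vehicles 28 ≥ 27; processes customer payments for third parties → Commercial Authorization required.

Commercial Authorization, Commercial Certificate, Regulatory Certificate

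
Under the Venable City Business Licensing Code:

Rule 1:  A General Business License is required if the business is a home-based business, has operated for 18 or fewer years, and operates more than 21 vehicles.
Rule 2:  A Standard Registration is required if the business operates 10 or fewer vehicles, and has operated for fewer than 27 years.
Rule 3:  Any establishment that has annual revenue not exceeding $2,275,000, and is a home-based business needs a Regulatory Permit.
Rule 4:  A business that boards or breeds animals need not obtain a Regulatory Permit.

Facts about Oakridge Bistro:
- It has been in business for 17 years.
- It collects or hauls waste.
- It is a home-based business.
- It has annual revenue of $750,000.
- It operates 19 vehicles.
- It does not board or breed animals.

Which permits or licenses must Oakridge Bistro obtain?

Rule 1: is a home-based business; years in business 17 ≤ 18; vehicles 19 ≤ 21 → General Business License not required.
Rule 2: vehicles 19 > 10; years in business 17 < 27 → Standard Registration not required.
Rule 3: revenue $750,000 ≤ $2,275,000; is a home-based business → Regulatory Permit required.
Rule 4: does not board or breed animals → Regulatory Permit exemption does not apply.

Regulatory Permit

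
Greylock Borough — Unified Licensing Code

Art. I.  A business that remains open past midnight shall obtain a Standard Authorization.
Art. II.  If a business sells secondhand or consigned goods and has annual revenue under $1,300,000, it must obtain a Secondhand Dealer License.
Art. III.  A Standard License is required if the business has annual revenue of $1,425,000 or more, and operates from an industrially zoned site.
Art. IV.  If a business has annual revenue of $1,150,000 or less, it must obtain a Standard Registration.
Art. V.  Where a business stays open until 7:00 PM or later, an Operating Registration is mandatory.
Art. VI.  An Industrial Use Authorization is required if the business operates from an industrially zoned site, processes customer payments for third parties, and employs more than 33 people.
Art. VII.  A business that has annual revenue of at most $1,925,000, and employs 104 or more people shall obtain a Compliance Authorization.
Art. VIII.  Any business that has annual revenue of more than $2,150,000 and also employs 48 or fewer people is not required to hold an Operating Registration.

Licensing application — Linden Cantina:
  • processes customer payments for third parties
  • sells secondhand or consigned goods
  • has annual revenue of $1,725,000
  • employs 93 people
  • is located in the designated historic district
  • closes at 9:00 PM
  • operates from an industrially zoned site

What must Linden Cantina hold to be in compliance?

Industrial Use Authorization, Operating Registration, Standard License

Art. I. closes 9:00 PM, at/before midnight → Standard Authorization not required.
Art. II. sells secondhand or consigned goods; revenue $1,725,000 ≥ $1,300,000 → Secondhand Dealer License not required.
Art. III. revenue $1,725,000 ≥ $1,425,000; operates from an industrially zoned site → Standard License required.
Art. IV. revenue $1,725,000 > $1,150,000 → Standard Registration not required.
Art. V. closes 9:00 PM, after 7:00 PM → Operating Registration required.
Art. VI. operates from an industrially zoned site; processes customer payments for third parties; employees 93 > 33 → Industrial Use Authorization required.
Art. VII. revenue $1,725,000 ≤ $1,925,000; employees 93 < 104 → Compliance Authorization not required.
Art. VIII. revenue $1,725,000 ≤ $2,150,000; employees 93 > 48 → Operating Registration exemption does not apply.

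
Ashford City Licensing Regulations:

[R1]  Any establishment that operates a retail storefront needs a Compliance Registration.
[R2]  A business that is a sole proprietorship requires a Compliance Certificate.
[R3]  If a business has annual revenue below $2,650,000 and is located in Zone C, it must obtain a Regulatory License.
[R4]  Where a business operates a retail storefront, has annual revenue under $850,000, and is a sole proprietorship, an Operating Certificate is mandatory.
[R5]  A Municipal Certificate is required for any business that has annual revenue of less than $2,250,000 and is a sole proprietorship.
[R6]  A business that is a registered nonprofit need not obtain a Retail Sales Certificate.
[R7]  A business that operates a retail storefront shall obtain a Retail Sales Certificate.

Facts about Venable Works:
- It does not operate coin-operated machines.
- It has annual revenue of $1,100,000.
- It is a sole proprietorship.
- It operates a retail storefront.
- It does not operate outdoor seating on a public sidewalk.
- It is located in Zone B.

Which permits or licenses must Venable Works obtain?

[R1] operates a retail storefront → Compliance Registration required.
[R2] is a sole proprietorship → Compliance Certificate required.
[R3] revenue $1,100,000 < $2,650,000; is located in Zone B (not: is located in Zone C) → Regulatory License not required.
[R4] operates a retail storefront; revenue $1,100,000 ≥ $850,000; is a sole proprietorship → Operating Certificate not required.
[R5] revenue $1,100,000 < $2,250,000; is a sole proprietorship → Municipal Certificate required.
[R6] is a sole proprietorship (not: is a registered nonprofit) → Retail Sales Certificate exemption does not apply.
[R7] operates a retail storefront → Retail Sales Certificate required.

Compliance Certificate, Compliance Registration, Municipal Certificate, Retail Sales Certificate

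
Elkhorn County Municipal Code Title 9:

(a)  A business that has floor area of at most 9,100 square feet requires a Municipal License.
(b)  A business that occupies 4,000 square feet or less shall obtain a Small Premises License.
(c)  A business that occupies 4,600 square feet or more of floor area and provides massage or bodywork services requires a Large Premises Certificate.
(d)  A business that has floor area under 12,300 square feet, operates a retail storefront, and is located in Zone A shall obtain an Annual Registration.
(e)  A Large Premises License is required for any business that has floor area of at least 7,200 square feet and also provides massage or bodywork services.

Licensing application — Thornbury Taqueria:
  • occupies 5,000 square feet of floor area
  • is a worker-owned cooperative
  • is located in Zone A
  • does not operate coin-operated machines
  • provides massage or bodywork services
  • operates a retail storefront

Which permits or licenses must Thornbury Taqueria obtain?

(a) floor area 5,000 square feet ≤ 9,100 square feet → Municipal License required.
(b) floor area 5,000 square feet > 4,000 square feet → Small Premises License not required.
(c) floor area 5,000 square feet ≥ 4,600 square feet; provides massage or bodywork services → Large Premises Certificate required.
(d) floor area 5,000 square feet < 12,300 square feet; operates a retail storefront; is located in Zone A → Annual Registration required.
(e) floor area 5,000 square feet < 7,200 square feet; provides massage or bodywork services → Large Premises License not required.

Annual Registration, Large Premises Certificate, Municipal License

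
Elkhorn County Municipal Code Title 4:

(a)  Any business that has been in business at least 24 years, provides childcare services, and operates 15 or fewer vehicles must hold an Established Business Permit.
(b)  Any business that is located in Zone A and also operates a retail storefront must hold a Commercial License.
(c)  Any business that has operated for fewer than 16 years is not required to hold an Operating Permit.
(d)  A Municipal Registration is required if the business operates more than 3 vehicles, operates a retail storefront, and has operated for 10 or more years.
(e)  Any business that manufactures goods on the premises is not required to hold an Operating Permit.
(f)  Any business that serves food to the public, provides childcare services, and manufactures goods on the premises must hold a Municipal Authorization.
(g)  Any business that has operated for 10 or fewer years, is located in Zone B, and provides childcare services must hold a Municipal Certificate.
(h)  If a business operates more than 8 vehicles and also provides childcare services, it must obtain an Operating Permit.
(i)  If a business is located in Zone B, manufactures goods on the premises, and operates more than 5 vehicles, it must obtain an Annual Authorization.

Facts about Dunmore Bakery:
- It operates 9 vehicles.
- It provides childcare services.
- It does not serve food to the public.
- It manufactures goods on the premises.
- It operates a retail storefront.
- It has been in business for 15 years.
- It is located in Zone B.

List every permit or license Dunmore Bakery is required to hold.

(a) years in business 15 < 24; provides childcare services; vehicles 9 ≤ 15 → Established Business Permit not required.
(b) is located in Zone B (not: is located in Zone A); operates a retail storefront → Commercial License not required.
(c) years in business 15 < 16 → exempt from Operating Permit.
(d) vehicles 9 > 3; operates a retail storefront; years in business 15 ≥ 10 → Municipal Registration required.
(e) manufactures goods on the premises → exempt from Operating Permit.
(f) does not serve food to the public; provides childcare services; manufactures goods on the premises → Municipal Authorization not required.
(g) years in business 15 > 10; is located in Zone B; provides childcare services → Municipal Certificate not required.
(h) vehicles 9 > 8; provides childcare services → Operating Permit required.
(i) is located in Zone B; manufactures goods on the premises; vehicles 9 > 5 → Annual Authorization required.

Annual Authorization, Municipal Registration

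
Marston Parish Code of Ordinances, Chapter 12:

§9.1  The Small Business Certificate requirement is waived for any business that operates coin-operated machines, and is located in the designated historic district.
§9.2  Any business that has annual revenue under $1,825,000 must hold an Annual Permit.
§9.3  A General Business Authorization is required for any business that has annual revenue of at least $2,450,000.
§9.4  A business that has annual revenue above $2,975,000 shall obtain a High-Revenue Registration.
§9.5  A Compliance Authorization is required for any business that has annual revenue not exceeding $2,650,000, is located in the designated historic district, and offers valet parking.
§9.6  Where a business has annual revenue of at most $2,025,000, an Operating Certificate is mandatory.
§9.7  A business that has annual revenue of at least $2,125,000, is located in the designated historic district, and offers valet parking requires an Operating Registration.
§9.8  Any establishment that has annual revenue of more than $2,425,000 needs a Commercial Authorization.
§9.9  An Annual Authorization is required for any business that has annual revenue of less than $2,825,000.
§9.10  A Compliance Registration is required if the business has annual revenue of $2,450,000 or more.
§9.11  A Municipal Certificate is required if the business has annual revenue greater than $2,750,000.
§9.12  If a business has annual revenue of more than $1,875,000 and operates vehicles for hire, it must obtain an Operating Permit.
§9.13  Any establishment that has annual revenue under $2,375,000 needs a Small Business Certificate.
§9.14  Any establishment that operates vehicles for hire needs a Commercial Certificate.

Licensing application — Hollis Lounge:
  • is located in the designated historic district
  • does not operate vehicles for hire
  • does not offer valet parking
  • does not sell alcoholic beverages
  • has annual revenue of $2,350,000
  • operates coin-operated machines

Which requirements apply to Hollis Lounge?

Annual Authorization

§9.1 operates coin-operated machines; is located in the designated historic district → exempt from Small Business Certificate.
§9.2 revenue $2,350,000 ≥ $1,825,000 → Annual Permit not required.
§9.3 revenue $2,350,000 < $2,450,000 → General Business Authorization not required.
§9.4 revenue $2,350,000 ≤ $2,975,000 → High-Revenue Registration not required.
§9.5 revenue $2,350,000 ≤ $2,650,000; is located in the designated historic district; does not offer valet parking → Compliance Authorization not required.
§9.6 revenue $2,350,000 > $2,025,000 → Operating Certificate not required.
§9.7 revenue $2,350,000 ≥ $2,125,000; is located in the designated historic district; does not offer valet parking → Operating Registration not required.
§9.8 revenue $2,350,000 ≤ $2,425,000 → Commercial Authorization not required.
§9.9 revenue $2,350,000 < $2,825,000 → Annual Authorization required.
§9.10 revenue $2,350,000 < $2,450,000 → Compliance Registration not required.
§9.11 revenue $2,350,000 ≤ $2,750,000 → Municipal Certificate not required.
§9.12 revenue $2,350,000 > $1,875,000; does not operate vehicles for hire → Operating Permit not required.
§9.13 revenue $2,350,000 < $2,375,000 → Small Business Certificate required.
§9.14 does not operate vehicles for hire → Commercial Certificate not required.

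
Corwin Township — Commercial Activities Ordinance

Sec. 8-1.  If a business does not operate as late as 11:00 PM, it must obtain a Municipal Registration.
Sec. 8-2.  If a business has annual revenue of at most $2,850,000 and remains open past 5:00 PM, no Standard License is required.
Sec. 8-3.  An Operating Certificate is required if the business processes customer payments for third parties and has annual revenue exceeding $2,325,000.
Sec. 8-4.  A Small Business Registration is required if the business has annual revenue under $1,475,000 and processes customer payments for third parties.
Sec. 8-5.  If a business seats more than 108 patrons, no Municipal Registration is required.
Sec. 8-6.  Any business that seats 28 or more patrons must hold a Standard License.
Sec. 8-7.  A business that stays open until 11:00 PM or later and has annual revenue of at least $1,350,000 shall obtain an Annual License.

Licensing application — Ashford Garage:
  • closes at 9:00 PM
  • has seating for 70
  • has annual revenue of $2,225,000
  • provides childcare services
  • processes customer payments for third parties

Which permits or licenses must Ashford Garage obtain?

Sec. 8-1. closes 9:00 PM, at/before 11:00 PM → Municipal Registration required.
Sec. 8-2. revenue $2,225,000 ≤ $2,850,000; closes 9:00 PM, after 5:00 PM → exempt from Standard License.
Sec. 8-3. processes customer payments for third parties; revenue $2,225,000 ≤ $2,325,000 → Operating Certificate not required.
Sec. 8-4. revenue $2,225,000 ≥ $1,475,000; processes customer payments for third parties → Small Business Registration not required.
Sec. 8-5. seating 70 ≤ 108 → Municipal Registration exemption does not apply.
Sec. 8-6. seating 70 ≥ 28 → Standard License required.
Sec. 8-7. closes 9:00 PM, at/before 11:00 PM; revenue $2,225,000 ≥ $1,350,000 → Annual License not required.

Municipal Registration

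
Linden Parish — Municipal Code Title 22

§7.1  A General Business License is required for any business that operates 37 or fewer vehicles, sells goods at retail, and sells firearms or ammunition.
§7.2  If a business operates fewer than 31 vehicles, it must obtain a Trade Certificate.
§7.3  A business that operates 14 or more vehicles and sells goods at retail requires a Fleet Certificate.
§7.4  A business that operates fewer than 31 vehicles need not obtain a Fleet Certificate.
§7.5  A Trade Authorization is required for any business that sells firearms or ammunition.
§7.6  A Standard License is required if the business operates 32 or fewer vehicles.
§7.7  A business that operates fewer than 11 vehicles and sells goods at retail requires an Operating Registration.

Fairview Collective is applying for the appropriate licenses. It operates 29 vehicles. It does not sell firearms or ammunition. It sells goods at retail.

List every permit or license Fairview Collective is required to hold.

§7.1 vehicles 29 ≤ 37; sells goods at retail; does not sell firearms or ammunition → General Business License not required.
§7.2 vehicles 29 < 31 → Trade Certificate required.
§7.3 vehicles 29 ≥ 14; sells goods at retail → Fleet Certificate required.
§7.4 vehicles 29 < 31 → exempt from Fleet Certificate.
§7.5 does not sell firearms or ammunition → Trade Authorization not required.
§7.6 vehicles 29 ≤ 32 → Standard License required.
§7.7 vehicles 29 ≥ 11; sells goods at retail → Operating Registration not required.

Standard License, Trade Certificate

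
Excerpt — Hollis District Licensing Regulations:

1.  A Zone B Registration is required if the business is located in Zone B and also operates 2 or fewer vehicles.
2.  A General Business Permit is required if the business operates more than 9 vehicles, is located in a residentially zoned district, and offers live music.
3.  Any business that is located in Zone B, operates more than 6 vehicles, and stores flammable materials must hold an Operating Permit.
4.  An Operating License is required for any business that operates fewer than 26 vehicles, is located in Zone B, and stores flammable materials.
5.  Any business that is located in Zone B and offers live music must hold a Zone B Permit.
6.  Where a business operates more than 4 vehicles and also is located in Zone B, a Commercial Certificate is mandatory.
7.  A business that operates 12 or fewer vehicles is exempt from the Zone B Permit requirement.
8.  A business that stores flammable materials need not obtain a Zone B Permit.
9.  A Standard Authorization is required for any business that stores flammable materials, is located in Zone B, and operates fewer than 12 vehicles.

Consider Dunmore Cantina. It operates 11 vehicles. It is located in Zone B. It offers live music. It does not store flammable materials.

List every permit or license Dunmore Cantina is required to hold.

Commercial Certificate

1. is located in Zone B; vehicles 11 > 2 → Zone B Registration not required.
2. vehicles 11 > 9; is located in Zone B (not: is located in a residentially zoned district); offers live music → General Business Permit not required.
3. is located in Zone B; vehicles 11 > 6; does not store flammable materials → Operating Permit not required.
4. vehicles 11 < 26; is located in Zone B; does not store flammable materials → Operating License not required.
5. is located in Zone B; offers live music → Zone B Permit required.
6. vehicles 11 > 4; is located in Zone B → Commercial Certificate required.
7. vehicles 11 ≤ 12 → exempt from Zone B Permit.
8. does not store flammable materials → Zone B Permit exemption does not apply.
9. does not store flammable materials; is located in Zone B; vehicles 11 < 12 → Standard Authorization not required.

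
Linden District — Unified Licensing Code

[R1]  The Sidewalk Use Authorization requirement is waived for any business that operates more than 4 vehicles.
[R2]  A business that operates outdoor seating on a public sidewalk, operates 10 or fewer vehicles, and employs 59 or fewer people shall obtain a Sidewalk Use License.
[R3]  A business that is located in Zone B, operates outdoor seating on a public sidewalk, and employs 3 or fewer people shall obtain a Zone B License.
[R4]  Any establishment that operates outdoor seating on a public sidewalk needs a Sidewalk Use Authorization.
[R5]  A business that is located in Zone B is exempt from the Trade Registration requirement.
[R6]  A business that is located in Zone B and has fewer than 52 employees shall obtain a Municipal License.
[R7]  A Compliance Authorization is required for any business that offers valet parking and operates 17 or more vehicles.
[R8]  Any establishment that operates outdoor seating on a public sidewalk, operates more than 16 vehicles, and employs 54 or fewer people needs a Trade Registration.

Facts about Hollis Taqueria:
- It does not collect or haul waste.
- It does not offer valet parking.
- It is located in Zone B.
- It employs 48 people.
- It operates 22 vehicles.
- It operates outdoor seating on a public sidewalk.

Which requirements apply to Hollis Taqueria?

Municipal License

[R1] vehicles 22 > 4 → exempt from Sidewalk Use Authorization.
[R2] operates outdoor seating on a public sidewalk; vehicles 22 > 10; employees 48 ≤ 59 → Sidewalk Use License not required.
[R3] is located in Zone B; operates outdoor seating on a public sidewalk; employees 48 > 3 → Zone B License not required.
[R4] operates outdoor seating on a public sidewalk → Sidewalk Use Authorization required.
[R5] is located in Zone B → exempt from Trade Registration.
[R6] is located in Zone B; employees 48 < 52 → Municipal License required.
[R7] does not offer valet parking; vehicles 22 ≥ 17 → Compliance Authorization not required.
[R8] operates outdoor seating on a public sidewalk; vehicles 22 > 16; employees 48 ≤ 54 → Trade Registration required.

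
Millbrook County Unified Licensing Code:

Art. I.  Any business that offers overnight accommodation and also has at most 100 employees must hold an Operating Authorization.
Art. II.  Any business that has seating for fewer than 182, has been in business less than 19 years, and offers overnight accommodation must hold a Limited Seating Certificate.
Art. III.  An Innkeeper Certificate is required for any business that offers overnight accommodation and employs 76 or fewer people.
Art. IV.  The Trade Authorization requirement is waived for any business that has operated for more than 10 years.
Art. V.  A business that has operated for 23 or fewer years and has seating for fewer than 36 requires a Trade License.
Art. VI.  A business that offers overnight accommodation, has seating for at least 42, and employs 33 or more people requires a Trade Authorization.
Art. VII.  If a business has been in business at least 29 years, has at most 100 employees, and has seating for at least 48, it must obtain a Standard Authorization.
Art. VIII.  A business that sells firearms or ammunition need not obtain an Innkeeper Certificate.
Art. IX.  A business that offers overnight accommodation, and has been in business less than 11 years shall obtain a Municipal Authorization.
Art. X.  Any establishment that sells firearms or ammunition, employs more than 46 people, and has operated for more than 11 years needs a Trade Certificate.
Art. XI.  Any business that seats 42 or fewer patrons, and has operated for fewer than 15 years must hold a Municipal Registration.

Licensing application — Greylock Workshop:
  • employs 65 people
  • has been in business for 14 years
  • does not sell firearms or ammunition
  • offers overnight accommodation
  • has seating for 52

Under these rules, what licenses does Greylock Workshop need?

Art. I. offers overnight accommodation; employees 65 ≤ 100 → Operating Authorization required.
Art. II. seating 52 < 182; years in business 14 < 19; offers overnight accommodation → Limited Seating Certificate required.
Art. III. offers overnight accommodation; employees 65 ≤ 76 → Innkeeper Certificate required.
Art. IV. years in business 14 > 10 → exempt from Trade Authorization.
Art. V. years in business 14 ≤ 23; seating 52 ≥ 36 → Trade License not required.
Art. VI. offers overnight accommodation; seating 52 ≥ 42; employees 65 ≥ 33 → Trade Authorization required.
Art. VII. years in business 14 < 29; employees 65 ≤ 100; seating 52 ≥ 48 → Standard Authorization not required.
Art. VIII. does not sell firearms or ammunition → Innkeeper Certificate exemption does not apply.
Art. IX. offers overnight accommodation; years in business 14 ≥ 11 → Municipal Authorization not required.
Art. X. does not sell firearms or ammunition; employees 65 > 46; years in business 14 > 11 → Trade Certificate not required.
Art. XI. seating 52 > 42; years in business 14 < 15 → Municipal Registration not required.

Innkeeper Certificate, Limited Seating Certificate, Operating Authorization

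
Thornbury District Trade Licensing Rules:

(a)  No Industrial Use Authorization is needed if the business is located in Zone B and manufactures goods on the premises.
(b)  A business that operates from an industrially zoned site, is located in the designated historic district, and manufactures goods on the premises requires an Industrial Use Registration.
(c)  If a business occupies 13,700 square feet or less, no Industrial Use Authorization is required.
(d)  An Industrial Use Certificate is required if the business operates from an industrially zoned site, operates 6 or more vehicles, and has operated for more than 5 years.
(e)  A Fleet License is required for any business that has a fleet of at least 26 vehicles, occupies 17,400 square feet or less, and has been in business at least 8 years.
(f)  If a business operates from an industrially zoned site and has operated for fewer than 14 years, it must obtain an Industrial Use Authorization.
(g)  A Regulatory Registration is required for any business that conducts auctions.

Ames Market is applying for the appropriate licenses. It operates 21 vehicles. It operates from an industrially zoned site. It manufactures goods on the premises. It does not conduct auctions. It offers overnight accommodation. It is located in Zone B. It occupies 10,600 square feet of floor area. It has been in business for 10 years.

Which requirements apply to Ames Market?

(a) is located in Zone B; manufactures goods on the premises → exempt from Industrial Use Authorization.
(b) operates from an industrially zoned site; is located in Zone B (not: is located in the designated historic district); manufactures goods on the premises → Industrial Use Registration not required.
(c) floor area 10,600 square feet ≤ 13,700 square feet → exempt from Industrial Use Authorization.
(d) operates from an industrially zoned site; vehicles 21 ≥ 6; years in business 10 > 5 → Industrial Use Certificate required.
(e) vehicles 21 < 26; floor area 10,600 square feet ≤ 17,400 square feet; years in business 10 ≥ 8 → Fleet License not required.
(f) operates from an industrially zoned site; years in business 10 < 14 → Industrial Use Authorization required.
(g) does not conduct auctions → Regulatory Registration not required.

Industrial Use Certificate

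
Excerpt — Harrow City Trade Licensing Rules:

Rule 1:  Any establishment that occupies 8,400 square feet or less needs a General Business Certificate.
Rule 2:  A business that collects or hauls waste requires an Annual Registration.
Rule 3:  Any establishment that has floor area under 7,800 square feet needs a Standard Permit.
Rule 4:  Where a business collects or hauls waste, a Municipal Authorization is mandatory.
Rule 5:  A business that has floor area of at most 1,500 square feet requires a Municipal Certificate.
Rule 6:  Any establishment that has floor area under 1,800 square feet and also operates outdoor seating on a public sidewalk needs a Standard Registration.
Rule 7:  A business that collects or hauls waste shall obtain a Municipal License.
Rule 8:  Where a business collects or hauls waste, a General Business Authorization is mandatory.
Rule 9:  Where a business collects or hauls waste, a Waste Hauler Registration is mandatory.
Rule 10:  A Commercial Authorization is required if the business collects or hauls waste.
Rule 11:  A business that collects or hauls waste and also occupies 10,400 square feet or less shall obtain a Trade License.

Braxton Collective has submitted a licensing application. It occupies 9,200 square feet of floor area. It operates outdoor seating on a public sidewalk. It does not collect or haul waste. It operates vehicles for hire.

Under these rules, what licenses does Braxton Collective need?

Rule 1: floor area 9,200 square feet > 8,400 square feet → General Business Certificate not required.
Rule 2: does not collect or haul waste → Annual Registration not required.
Rule 3: floor area 9,200 square feet ≥ 7,800 square feet → Standard Permit not required.
Rule 4: does not collect or haul waste → Municipal Authorization not required.
Rule 5: floor area 9,200 square feet > 1,500 square feet → Municipal Certificate not required.
Rule 6: floor area 9,200 square feet ≥ 1,800 square feet; operates outdoor seating on a public sidewalk → Standard Registration not required.
Rule 7: does not collect or haul waste → Municipal License not required.
Rule 8: does not collect or haul waste → General Business Authorization not required.
Rule 9: does not collect or haul waste → Waste Hauler Registration not required.
Rule 10: does not collect or haul waste → Commercial Authorization not required.
Rule 11: does not collect or haul waste; floor area 9,200 square feet ≤ 10,400 square feet → Trade License not required.

None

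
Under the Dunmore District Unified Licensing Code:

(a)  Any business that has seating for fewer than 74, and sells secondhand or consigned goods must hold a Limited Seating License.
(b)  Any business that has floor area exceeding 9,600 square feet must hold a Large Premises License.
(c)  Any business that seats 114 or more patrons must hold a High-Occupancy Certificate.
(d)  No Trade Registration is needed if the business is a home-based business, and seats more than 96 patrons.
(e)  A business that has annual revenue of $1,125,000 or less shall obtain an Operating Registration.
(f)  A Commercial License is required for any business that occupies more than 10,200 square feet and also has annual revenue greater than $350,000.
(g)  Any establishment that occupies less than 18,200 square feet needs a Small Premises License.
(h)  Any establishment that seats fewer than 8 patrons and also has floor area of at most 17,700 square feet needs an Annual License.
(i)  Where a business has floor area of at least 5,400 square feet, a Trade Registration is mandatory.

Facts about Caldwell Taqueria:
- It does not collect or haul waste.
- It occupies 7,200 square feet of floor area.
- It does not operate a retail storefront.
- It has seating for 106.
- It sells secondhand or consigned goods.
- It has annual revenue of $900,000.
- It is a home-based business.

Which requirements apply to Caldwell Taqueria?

Operating Registration, Small Premises License

(a) seating 106 ≥ 74; sells secondhand or consigned goods → Limited Seating License not required.
(b) floor area 7,200 square feet ≤ 9,600 square feet → Large Premises License not required.
(c) seating 106 < 114 → High-Occupancy Certificate not required.
(d) is a home-based business; seating 106 > 96 → exempt from Trade Registration.
(e) revenue $900,000 ≤ $1,125,000 → Operating Registration required.
(f) floor area 7,200 square feet ≤ 10,200 square feet; revenue $900,000 > $350,000 → Commercial License not required.
(g) floor area 7,200 square feet < 18,200 square feet → Small Premises License required.
(h) seating 106 ≥ 8; floor area 7,200 square feet ≤ 17,700 square feet → Annual License not required.
(i) floor area 7,200 square feet ≥ 5,400 square feet → Trade Registration required.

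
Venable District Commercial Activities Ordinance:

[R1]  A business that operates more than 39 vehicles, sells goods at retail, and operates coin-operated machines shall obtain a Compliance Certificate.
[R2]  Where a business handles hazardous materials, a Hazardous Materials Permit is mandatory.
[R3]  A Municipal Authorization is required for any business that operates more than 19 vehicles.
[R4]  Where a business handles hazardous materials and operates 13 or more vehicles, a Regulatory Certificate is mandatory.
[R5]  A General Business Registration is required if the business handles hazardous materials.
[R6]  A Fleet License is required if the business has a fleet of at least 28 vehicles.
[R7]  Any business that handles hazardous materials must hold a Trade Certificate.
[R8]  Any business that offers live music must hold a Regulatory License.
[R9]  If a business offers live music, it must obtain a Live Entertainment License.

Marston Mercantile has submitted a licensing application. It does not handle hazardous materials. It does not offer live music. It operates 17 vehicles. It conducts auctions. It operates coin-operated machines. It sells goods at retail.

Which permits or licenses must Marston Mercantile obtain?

None

[R1] vehicles 17 ≤ 39; sells goods at retail; operates coin-operated machines → Compliance Certificate not required.
[R2] does not handle hazardous materials → Hazardous Materials Permit not required.
[R3] vehicles 17 ≤ 19 → Municipal Authorization not required.
[R4] does not handle hazardous materials; vehicles 17 ≥ 13 → Regulatory Certificate not required.
[R5] does not handle hazardous materials → General Business Registration not required.
[R6] vehicles 17 < 28 → Fleet License not required.
[R7] does not handle hazardous materials → Trade Certificate not required.
[R8] does not offer live music → Regulatory License not required.
[R9] does not offer live music → Live Entertainment License not required.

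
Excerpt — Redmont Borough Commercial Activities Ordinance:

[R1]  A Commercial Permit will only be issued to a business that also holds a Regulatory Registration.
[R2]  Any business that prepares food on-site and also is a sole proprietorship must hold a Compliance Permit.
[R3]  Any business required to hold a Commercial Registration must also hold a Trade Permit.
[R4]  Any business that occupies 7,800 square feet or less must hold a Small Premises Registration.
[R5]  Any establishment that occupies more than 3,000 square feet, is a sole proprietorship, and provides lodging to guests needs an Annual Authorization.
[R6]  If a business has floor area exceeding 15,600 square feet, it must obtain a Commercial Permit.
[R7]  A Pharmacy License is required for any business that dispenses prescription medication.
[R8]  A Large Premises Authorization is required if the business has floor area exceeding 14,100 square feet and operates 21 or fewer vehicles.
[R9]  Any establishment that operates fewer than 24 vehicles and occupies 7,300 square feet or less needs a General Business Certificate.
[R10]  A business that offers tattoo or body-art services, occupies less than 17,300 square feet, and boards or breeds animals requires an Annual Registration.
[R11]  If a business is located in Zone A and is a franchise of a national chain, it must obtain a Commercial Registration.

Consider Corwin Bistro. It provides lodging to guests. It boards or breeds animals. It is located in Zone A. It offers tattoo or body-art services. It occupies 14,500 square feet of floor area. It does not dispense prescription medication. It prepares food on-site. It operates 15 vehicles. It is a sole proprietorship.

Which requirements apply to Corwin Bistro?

[R1] Commercial Permit is not required → no effect.
[R2] prepares food on-site; is a sole proprietorship → Compliance Permit required.
[R3] Commercial Registration is not required → no effect.
[R4] floor area 14,500 square feet > 7,800 square feet → Small Premises Registration not required.
[R5] floor area 14,500 square feet > 3,000 square feet; is a sole proprietorship; provides lodging to guests → Annual Authorization required.
[R6] floor area 14,500 square feet ≤ 15,600 square feet → Commercial Permit not required.
[R7] does not dispense prescription medication → Pharmacy License not required.
[R8] floor area 14,500 square feet > 14,100 square feet; vehicles 15 ≤ 21 → Large Premises Authorization required.
[R9] vehicles 15 < 24; floor area 14,500 square feet > 7,300 square feet → General Business Certificate not required.
[R10] offers tattoo or body-art services; floor area 14,500 square feet < 17,300 square feet; boards or breeds animals → Annual Registration required.
[R11] is located in Zone A; is a sole proprietorship (not: is a franchise of a national chain) → Commercial Registration not required.

Annual Authorization, Annual Registration, Compliance Permit, Large Premises Authorization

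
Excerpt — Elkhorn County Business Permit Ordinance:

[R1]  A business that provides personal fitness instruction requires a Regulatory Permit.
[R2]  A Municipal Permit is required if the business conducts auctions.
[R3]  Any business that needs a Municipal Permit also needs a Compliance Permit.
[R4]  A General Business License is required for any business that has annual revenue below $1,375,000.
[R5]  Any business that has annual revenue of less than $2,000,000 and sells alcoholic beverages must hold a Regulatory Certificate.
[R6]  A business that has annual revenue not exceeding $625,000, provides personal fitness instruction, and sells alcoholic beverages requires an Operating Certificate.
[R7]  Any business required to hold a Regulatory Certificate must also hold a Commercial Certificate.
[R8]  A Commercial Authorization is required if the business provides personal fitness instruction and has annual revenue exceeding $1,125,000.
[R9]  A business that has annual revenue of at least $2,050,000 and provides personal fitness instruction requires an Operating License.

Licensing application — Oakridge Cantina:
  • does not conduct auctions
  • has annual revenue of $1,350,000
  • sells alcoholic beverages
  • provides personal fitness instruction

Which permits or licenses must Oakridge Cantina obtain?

[R1] provides personal fitness instruction → Regulatory Permit required.
[R2] does not conduct auctions → Municipal Permit not required.
[R3] Municipal Permit is not required → no effect.
[R4] revenue $1,350,000 < $1,375,000 → General Business License required.
[R5] revenue $1,350,000 < $2,000,000; sells alcoholic beverages → Regulatory Certificate required.
[R6] revenue $1,350,000 > $625,000; provides personal fitness instruction; sells alcoholic beverages → Operating Certificate not required.
[R7] Regulatory Certificate is required → Commercial Certificate also required.
[R8] provides personal fitness instruction; revenue $1,350,000 > $1,125,000 → Commercial Authorization required.
[R9] revenue $1,350,000 < $2,050,000; provides personal fitness instruction → Operating License not required.

Commercial Authorization, Commercial Certificate, General Business License, Regulatory Certificate, Regulatory Permit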